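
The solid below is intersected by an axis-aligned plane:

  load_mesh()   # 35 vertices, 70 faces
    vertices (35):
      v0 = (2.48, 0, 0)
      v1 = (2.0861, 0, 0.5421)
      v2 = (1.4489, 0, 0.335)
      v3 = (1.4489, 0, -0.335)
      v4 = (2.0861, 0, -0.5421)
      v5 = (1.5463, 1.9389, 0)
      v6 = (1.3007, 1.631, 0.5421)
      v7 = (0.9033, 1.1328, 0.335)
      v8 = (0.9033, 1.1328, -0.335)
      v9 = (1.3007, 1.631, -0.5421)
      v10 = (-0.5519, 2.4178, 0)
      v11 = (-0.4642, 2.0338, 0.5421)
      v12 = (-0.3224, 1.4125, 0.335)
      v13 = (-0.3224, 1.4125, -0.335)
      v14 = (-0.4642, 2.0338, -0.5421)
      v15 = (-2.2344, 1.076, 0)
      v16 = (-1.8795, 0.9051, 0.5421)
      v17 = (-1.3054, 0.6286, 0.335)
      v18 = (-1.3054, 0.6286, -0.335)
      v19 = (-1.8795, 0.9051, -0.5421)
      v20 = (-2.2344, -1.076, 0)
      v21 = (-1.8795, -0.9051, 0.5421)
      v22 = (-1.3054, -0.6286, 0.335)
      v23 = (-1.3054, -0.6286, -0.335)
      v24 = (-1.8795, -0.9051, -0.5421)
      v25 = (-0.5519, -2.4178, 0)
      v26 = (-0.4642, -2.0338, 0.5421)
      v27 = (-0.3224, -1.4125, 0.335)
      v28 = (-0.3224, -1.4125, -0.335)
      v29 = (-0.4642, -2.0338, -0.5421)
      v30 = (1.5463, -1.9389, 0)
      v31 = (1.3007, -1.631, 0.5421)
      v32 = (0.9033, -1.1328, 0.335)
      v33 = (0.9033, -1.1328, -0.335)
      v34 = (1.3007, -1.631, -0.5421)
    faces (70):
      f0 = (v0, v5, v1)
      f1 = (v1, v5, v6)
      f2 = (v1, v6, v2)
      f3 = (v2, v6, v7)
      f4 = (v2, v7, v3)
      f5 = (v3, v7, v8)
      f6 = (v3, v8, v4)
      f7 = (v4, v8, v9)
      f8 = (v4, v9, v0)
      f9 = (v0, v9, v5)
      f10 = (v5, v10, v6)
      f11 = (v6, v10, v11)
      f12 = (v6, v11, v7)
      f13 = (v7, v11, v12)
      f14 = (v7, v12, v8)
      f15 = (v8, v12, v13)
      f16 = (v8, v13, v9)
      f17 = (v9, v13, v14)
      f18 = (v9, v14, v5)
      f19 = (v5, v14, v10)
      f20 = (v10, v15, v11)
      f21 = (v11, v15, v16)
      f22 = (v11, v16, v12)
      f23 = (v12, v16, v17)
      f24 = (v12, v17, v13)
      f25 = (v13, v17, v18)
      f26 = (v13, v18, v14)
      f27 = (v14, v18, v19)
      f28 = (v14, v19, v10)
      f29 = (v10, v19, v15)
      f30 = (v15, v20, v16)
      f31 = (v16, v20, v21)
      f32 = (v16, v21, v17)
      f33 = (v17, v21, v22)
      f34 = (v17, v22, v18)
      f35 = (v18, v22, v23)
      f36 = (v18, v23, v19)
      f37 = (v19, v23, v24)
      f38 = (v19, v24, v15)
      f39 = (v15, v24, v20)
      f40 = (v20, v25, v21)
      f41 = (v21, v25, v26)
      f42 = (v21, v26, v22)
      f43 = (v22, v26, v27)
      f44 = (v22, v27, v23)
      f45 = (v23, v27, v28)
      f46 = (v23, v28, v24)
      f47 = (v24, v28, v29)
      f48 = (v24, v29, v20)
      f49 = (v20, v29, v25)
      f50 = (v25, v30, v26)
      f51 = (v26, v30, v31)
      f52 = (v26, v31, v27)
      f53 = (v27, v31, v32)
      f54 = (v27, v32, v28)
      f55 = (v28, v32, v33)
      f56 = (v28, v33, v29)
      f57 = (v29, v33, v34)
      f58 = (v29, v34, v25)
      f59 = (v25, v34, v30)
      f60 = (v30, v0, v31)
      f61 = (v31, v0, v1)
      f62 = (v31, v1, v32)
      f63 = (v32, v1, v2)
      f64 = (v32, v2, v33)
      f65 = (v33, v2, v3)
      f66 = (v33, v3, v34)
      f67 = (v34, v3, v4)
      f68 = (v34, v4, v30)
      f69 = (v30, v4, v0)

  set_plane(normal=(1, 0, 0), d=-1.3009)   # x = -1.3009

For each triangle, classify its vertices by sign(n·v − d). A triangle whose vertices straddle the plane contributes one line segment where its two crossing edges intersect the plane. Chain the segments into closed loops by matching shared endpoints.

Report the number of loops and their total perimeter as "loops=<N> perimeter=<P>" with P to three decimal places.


loops=2 perimeter=7.220

Straddling triangles (20 of 70):
  (v10,v15,v11) [+-+] → (-1.3009, 1.82047, 0)–(-1.3009, 1.58109, 0.285872)  len=0.3729
  (v11,v15,v16) [+--] → (-1.3009, 1.58109, 0.285872)–(-1.3009, 1.36653, 0.5421)  len=0.3342
  (v11,v16,v12) [+-+] → (-1.3009, 1.36653, 0.5421)–(-1.3009, 1.09364, 0.465144)  len=0.2835
  (v12,v16,v17) [+--] → (-1.3009, 1.09364, 0.465144)–(-1.3009, 0.632189, 0.335)  len=0.4795
  (v12,v17,v13) [+-+] → (-1.3009, 0.632189, 0.335)–(-1.3009, 0.632189, 0.331933)  len=0.0031
  (v13,v17,v18) [+--] → (-1.3009, 0.632189, 0.331933)–(-1.3009, 0.632189, -0.335)  len=0.6669
  (v13,v18,v14) [+-+] → (-1.3009, 0.632189, -0.335)–(-1.3009, 0.636117, -0.336108)  len=0.0041
  (v14,v18,v19) [+--] → (-1.3009, 0.636117, -0.336108)–(-1.3009, 1.36653, -0.5421)  len=0.7589
  (v14,v19,v10) [+-+] → (-1.3009, 1.36653, -0.5421)–(-1.3009, 1.56437, -0.30584)  len=0.3082
  (v10,v19,v15) [+--] → (-1.3009, 1.56437, -0.30584)–(-1.3009, 1.82047, 0)  len=0.3989
  (v20,v25,v21) [-+-] → (-1.3009, -1.82047, 0)–(-1.3009, -1.56437, 0.30584)  len=0.3989
  (v21,v25,v26) [-++] → (-1.3009, -1.56437, 0.30584)–(-1.3009, -1.36653, 0.5421)  len=0.3082
  (v21,v26,v22) [-+-] → (-1.3009, -1.36653, 0.5421)–(-1.3009, -0.636117, 0.336108)  len=0.7589
  (v22,v26,v27) [-++] → (-1.3009, -0.636117, 0.336108)–(-1.3009, -0.632189, 0.335)  len=0.0041
  (v22,v27,v23) [-+-] → (-1.3009, -0.632189, 0.335)–(-1.3009, -0.632189, -0.331933)  len=0.6669
  (v23,v27,v28) [-++] → (-1.3009, -0.632189, -0.331933)–(-1.3009, -0.632189, -0.335)  len=0.0031
  (v23,v28,v24) [-+-] → (-1.3009, -0.632189, -0.335)–(-1.3009, -1.09364, -0.465144)  len=0.4795
  (v24,v28,v29) [-++] → (-1.3009, -1.09364, -0.465144)–(-1.3009, -1.36653, -0.5421)  len=0.2835
  (v24,v29,v20) [-+-] → (-1.3009, -1.36653, -0.5421)–(-1.3009, -1.58109, -0.285872)  len=0.3342
  (v20,v29,v25) [-++] → (-1.3009, -1.58109, -0.285872)–(-1.3009, -1.82047, 0)  len=0.3729

Chained into 2 loop(s):
  loop 1: 10 segments, perimeter = 3.6101
  loop 2: 10 segments, perimeter = 3.6101
Total perimeter = 7.220


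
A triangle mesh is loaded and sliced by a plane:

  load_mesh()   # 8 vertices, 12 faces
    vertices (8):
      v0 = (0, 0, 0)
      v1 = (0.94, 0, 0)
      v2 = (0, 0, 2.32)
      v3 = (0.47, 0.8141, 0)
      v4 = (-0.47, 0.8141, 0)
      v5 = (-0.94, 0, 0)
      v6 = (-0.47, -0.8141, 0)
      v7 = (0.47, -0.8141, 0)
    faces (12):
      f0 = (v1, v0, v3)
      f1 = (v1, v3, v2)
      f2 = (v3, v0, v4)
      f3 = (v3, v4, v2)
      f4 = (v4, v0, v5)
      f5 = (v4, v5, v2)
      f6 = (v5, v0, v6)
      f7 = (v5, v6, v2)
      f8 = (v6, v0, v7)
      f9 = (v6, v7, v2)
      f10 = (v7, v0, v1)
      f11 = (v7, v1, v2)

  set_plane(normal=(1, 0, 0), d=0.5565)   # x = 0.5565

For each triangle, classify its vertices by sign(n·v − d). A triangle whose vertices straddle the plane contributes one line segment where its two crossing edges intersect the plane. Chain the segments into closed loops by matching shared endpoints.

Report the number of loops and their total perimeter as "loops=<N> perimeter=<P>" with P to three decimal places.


Straddling triangles (4 of 12):
  (v1,v0,v3) [+--] → (0.5565, 0, 0)–(0.5565, 0.664271, 0)  len=0.6643
  (v1,v3,v2) [+--] → (0.5565, 0.664271, 0)–(0.5565, 0, 0.946511)  len=1.1563
  (v7,v0,v1) [--+] → (0.5565, 0, 0)–(0.5565, -0.664271, 0)  len=0.6643
  (v7,v1,v2) [-+-] → (0.5565, -0.664271, 0)–(0.5565, 0, 0.946511)  len=1.1563

Chained into 1 loop(s):
  loop 1: 4 segments, perimeter = 3.6412
Total perimeter = 3.641

loops=1 perimeter=3.641


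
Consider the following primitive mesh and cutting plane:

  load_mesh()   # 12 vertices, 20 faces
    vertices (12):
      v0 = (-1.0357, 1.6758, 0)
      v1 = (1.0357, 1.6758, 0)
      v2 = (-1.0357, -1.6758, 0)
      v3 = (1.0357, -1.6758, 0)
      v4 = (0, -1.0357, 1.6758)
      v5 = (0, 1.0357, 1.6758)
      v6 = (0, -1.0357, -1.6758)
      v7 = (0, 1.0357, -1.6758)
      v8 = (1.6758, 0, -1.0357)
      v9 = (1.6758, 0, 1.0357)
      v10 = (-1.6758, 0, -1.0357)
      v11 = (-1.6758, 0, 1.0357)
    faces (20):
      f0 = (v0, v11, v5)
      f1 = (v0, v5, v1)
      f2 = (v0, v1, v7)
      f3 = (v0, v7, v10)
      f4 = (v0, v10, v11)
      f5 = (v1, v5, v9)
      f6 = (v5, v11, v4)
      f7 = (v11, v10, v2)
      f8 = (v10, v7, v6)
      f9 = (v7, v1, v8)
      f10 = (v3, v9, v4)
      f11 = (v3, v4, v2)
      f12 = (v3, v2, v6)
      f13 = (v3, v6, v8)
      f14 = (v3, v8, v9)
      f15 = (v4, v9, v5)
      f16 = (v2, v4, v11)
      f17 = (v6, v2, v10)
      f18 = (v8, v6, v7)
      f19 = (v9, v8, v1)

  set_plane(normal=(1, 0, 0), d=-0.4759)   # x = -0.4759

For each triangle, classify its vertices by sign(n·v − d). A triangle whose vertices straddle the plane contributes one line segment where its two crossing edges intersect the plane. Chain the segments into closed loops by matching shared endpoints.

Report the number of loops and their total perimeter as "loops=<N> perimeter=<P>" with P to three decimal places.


Straddling triangles (10 of 20):
  (v0,v11,v5) [--+] → (-0.4759, 0.741578, 1.49402)–(-0.4759, 1.32982, 0.905777)  len=0.8319
  (v0,v5,v1) [-++] → (-0.4759, 1.32982, 0.905777)–(-0.4759, 1.6758, 0)  len=0.9696
  (v0,v1,v7) [-++] → (-0.4759, 1.6758, 0)–(-0.4759, 1.32982, -0.905777)  len=0.9696
  (v0,v7,v10) [-+-] → (-0.4759, 1.32982, -0.905777)–(-0.4759, 0.741578, -1.49402)  len=0.8319
  (v5,v11,v4) [+-+] → (-0.4759, 0.741578, 1.49402)–(-0.4759, -0.741578, 1.49402)  len=1.4832
  (v10,v7,v6) [-++] → (-0.4759, 0.741578, -1.49402)–(-0.4759, -0.741578, -1.49402)  len=1.4832
  (v3,v4,v2) [++-] → (-0.4759, -1.32982, 0.905777)–(-0.4759, -1.6758, 0)  len=0.9696
  (v3,v2,v6) [+-+] → (-0.4759, -1.6758, 0)–(-0.4759, -1.32982, -0.905777)  len=0.9696
  (v2,v4,v11) [-+-] → (-0.4759, -1.32982, 0.905777)–(-0.4759, -0.741578, 1.49402)  len=0.8319
  (v6,v2,v10) [+--] → (-0.4759, -1.32982, -0.905777)–(-0.4759, -0.741578, -1.49402)  len=0.8319

Chained into 1 loop(s):
  loop 1: 10 segments, perimeter = 10.1723
Total perimeter = 10.172

loops=1 perimeter=10.172


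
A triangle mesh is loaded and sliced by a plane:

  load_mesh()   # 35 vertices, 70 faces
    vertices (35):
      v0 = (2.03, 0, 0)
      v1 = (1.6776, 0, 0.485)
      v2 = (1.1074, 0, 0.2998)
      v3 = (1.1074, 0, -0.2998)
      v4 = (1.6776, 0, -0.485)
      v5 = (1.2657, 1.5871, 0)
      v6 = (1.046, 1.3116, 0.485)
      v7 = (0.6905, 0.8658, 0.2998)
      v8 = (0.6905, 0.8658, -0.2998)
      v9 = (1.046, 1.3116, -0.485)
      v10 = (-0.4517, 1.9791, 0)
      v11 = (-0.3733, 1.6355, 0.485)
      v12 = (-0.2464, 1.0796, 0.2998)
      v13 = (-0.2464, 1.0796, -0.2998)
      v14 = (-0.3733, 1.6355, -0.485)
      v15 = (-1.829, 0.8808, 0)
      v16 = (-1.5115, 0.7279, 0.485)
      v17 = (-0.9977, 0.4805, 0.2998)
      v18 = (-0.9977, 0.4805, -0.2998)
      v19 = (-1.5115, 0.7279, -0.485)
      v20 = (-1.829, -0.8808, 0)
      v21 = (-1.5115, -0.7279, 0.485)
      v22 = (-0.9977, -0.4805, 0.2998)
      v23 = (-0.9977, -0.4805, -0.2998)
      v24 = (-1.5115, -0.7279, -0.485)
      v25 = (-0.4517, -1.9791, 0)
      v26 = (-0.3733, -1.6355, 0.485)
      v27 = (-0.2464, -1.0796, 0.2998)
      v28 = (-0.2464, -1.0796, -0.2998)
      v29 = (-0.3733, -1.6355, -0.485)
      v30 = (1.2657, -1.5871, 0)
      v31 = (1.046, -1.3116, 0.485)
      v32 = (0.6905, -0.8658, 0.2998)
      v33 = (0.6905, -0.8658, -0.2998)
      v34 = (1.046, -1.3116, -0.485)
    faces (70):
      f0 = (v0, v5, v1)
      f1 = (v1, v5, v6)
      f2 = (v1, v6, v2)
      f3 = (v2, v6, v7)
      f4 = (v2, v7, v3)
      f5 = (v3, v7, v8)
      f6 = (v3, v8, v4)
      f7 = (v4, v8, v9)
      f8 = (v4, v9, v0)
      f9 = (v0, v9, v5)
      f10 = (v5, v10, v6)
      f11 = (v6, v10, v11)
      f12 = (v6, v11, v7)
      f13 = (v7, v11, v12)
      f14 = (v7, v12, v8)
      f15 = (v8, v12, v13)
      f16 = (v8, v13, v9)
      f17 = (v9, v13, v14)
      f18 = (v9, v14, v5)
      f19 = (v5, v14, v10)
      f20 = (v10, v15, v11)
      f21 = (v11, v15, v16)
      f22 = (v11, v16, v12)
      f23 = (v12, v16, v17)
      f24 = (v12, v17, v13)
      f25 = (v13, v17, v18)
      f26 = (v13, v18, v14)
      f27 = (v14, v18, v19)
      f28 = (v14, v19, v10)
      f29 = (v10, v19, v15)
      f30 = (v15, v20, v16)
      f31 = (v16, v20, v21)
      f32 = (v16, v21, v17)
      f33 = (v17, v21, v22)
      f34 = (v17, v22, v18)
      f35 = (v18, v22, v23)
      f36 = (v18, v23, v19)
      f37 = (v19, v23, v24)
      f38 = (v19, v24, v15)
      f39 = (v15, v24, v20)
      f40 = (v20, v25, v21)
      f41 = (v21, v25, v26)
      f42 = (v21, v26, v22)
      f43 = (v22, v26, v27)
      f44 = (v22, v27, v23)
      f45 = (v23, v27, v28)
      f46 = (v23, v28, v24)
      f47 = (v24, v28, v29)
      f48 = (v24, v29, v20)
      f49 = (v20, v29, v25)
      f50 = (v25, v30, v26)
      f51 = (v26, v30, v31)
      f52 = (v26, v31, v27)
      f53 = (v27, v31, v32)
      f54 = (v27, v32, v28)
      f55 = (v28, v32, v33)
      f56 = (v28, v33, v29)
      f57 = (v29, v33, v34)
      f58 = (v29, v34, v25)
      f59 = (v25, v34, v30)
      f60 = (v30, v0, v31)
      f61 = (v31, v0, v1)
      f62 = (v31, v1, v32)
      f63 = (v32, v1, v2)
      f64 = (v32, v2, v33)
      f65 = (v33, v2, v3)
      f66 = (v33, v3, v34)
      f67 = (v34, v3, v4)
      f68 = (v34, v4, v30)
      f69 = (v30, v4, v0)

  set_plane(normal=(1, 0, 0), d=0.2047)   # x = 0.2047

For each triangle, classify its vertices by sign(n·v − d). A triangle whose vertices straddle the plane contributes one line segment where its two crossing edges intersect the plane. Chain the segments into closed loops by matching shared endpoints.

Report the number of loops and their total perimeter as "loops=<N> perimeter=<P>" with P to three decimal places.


Straddling triangles (20 of 70):
  (v5,v10,v6) [+-+] → (0.2047, 1.82928, 0)–(0.2047, 1.68655, 0.212562)  len=0.2560
  (v6,v10,v11) [+--] → (0.2047, 1.68655, 0.212562)–(0.2047, 1.50359, 0.485)  len=0.3282
  (v6,v11,v7) [+-+] → (0.2047, 1.50359, 0.485)–(0.2047, 1.21729, 0.384374)  len=0.3035
  (v7,v11,v12) [+--] → (0.2047, 1.21729, 0.384374)–(0.2047, 0.976659, 0.2998)  len=0.2551
  (v7,v12,v8) [+-+] → (0.2047, 0.976659, 0.2998)–(0.2047, 0.976659, 0.0111037)  len=0.2887
  (v8,v12,v13) [+--] → (0.2047, 0.976659, 0.0111037)–(0.2047, 0.976659, -0.2998)  len=0.3109
  (v8,v13,v9) [+-+] → (0.2047, 0.976659, -0.2998)–(0.2047, 1.16058, -0.364442)  len=0.1949
  (v9,v13,v14) [+--] → (0.2047, 1.16058, -0.364442)–(0.2047, 1.50359, -0.485)  len=0.3636
  (v9,v14,v5) [+-+] → (0.2047, 1.50359, -0.485)–(0.2047, 1.61843, -0.313963)  len=0.2060
  (v5,v14,v10) [+--] → (0.2047, 1.61843, -0.313963)–(0.2047, 1.82928, 0)  len=0.3782
  (v25,v30,v26) [-+-] → (0.2047, -1.82928, 0)–(0.2047, -1.61843, 0.313963)  len=0.3782
  (v26,v30,v31) [-++] → (0.2047, -1.61843, 0.313963)–(0.2047, -1.50359, 0.485)  len=0.2060
  (v26,v31,v27) [-+-] → (0.2047, -1.50359, 0.485)–(0.2047, -1.16058, 0.364442)  len=0.3636
  (v27,v31,v32) [-++] → (0.2047, -1.16058, 0.364442)–(0.2047, -0.976659, 0.2998)  len=0.1949
  (v27,v32,v28) [-+-] → (0.2047, -0.976659, 0.2998)–(0.2047, -0.976659, -0.0111037)  len=0.3109
  (v28,v32,v33) [-++] → (0.2047, -0.976659, -0.0111037)–(0.2047, -0.976659, -0.2998)  len=0.2887
  (v28,v33,v29) [-+-] → (0.2047, -0.976659, -0.2998)–(0.2047, -1.21729, -0.384374)  len=0.2551
  (v29,v33,v34) [-++] → (0.2047, -1.21729, -0.384374)–(0.2047, -1.50359, -0.485)  len=0.3035
  (v29,v34,v25) [-+-] → (0.2047, -1.50359, -0.485)–(0.2047, -1.68655, -0.212562)  len=0.3282
  (v25,v34,v30) [-++] → (0.2047, -1.68655, -0.212562)–(0.2047, -1.82928, 0)  len=0.2560

Chained into 2 loop(s):
  loop 1: 10 segments, perimeter = 2.8851
  loop 2: 10 segments, perimeter = 2.8851
Total perimeter = 5.770

loops=2 perimeter=5.770


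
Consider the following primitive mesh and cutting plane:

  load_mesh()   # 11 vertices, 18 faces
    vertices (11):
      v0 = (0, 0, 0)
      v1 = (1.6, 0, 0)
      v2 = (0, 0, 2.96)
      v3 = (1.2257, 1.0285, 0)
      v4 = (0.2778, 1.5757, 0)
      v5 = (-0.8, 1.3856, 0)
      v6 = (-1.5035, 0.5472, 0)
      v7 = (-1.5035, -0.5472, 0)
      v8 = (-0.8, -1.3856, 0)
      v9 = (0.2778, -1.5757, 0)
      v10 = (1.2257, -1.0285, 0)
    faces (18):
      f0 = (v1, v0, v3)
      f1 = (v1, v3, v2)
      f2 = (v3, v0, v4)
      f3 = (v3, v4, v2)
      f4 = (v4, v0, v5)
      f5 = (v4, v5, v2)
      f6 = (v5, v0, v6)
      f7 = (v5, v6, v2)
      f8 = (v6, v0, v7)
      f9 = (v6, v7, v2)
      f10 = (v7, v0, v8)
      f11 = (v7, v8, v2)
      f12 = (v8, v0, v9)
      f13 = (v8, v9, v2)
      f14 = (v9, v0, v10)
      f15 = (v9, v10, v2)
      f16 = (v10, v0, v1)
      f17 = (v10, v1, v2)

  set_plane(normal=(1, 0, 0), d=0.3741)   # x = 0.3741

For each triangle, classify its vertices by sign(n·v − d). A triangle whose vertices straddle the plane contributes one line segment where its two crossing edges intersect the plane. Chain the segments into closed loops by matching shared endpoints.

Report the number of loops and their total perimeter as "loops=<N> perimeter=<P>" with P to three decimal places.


loops=1 perimeter=8.565

Straddling triangles (8 of 18):
  (v1,v0,v3) [+-+] → (0.3741, 0, 0)–(0.3741, 0.313912, 0)  len=0.3139
  (v1,v3,v2) [++-] → (0.3741, 0.313912, 2.05657)–(0.3741, 0, 2.26791)  len=0.3784
  (v3,v0,v4) [+--] → (0.3741, 0.313912, 0)–(0.3741, 1.52011, 0)  len=1.2062
  (v3,v4,v2) [+--] → (0.3741, 1.52011, 0)–(0.3741, 0.313912, 2.05657)  len=2.3842
  (v9,v0,v10) [--+] → (0.3741, -0.313912, 0)–(0.3741, -1.52011, 0)  len=1.2062
  (v9,v10,v2) [-+-] → (0.3741, -1.52011, 0)–(0.3741, -0.313912, 2.05657)  len=2.3842
  (v10,v0,v1) [+-+] → (0.3741, -0.313912, 0)–(0.3741, 0, 0)  len=0.3139
  (v10,v1,v2) [++-] → (0.3741, 0, 2.26792)–(0.3741, -0.313912, 2.05657)  len=0.3784

Chained into 1 loop(s):
  loop 1: 8 segments, perimeter = 8.5655
Total perimeter = 8.565


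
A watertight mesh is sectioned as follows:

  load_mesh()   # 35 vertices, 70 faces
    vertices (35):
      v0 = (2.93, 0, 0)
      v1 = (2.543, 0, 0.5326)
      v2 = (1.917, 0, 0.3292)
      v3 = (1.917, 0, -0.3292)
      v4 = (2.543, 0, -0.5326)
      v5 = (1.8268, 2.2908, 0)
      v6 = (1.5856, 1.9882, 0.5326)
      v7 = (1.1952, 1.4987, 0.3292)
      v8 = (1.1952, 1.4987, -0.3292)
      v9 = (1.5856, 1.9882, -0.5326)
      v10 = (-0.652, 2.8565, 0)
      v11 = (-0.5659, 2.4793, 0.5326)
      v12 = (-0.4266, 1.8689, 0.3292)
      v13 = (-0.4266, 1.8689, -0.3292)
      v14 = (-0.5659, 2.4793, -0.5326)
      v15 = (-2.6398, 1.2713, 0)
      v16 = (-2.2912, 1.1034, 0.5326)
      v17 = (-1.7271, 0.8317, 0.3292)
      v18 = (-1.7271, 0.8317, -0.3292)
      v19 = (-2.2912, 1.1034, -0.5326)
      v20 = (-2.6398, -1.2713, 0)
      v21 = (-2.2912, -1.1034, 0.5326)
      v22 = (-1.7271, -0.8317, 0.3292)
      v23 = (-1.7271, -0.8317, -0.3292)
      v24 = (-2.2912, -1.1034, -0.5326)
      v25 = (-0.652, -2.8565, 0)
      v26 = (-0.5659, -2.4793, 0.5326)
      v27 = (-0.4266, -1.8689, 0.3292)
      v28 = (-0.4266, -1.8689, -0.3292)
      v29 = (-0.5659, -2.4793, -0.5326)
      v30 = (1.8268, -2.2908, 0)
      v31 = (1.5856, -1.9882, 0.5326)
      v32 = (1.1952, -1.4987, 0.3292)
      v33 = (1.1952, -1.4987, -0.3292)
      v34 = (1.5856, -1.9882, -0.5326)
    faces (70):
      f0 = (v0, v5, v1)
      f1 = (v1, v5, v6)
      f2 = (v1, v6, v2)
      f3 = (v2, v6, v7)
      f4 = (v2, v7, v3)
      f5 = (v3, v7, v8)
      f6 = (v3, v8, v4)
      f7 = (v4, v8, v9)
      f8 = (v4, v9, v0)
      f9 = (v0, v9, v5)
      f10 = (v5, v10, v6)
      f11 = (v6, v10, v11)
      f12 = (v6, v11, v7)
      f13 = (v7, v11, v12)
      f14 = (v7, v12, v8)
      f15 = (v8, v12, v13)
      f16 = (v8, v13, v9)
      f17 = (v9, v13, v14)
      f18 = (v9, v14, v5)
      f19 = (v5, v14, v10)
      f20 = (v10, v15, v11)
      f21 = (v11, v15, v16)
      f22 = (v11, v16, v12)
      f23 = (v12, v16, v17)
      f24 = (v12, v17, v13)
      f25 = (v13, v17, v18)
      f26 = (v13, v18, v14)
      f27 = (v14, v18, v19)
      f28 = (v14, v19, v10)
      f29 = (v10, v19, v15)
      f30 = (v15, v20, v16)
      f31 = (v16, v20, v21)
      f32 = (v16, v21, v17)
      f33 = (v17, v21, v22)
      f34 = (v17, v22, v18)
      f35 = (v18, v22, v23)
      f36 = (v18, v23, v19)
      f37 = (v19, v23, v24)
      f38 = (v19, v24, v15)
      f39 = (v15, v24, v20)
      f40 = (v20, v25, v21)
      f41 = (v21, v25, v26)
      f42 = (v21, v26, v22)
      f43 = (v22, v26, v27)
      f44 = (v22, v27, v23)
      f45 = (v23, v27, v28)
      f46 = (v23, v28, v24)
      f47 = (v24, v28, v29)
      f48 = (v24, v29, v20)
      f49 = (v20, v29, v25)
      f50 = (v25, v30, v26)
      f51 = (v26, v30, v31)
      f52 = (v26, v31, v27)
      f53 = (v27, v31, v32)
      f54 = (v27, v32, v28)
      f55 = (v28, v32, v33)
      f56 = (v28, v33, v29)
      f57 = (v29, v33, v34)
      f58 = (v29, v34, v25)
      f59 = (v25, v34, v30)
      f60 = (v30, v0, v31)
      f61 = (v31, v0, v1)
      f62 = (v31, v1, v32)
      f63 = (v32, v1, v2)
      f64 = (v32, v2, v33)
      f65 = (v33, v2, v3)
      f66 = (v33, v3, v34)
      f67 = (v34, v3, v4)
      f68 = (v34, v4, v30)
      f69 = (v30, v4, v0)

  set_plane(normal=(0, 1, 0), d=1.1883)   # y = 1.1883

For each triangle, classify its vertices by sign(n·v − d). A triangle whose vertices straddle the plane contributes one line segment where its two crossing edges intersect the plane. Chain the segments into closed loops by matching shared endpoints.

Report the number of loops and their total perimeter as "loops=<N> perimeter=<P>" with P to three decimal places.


Straddling triangles (22 of 70):
  (v0,v5,v1) [-+-] → (2.35774, 1.1883, 0)–(2.17149, 1.1883, 0.256326)  len=0.3168
  (v1,v5,v6) [-++] → (2.17149, 1.1883, 0.256326)–(1.97078, 1.1883, 0.5326)  len=0.3415
  (v1,v6,v2) [-+-] → (1.97078, 1.1883, 0.5326)–(1.71893, 1.1883, 0.450767)  len=0.2648
  (v2,v6,v7) [-++] → (1.71893, 1.1883, 0.450767)–(1.34469, 1.1883, 0.3292)  len=0.3935
  (v2,v7,v3) [-+-] → (1.34469, 1.1883, 0.3292)–(1.34469, 1.1883, 0.192837)  len=0.1364
  (v3,v7,v8) [-++] → (1.34469, 1.1883, 0.192837)–(1.34469, 1.1883, -0.3292)  len=0.5220
  (v3,v8,v4) [-+-] → (1.34469, 1.1883, -0.3292)–(1.47435, 1.1883, -0.371327)  len=0.1363
  (v4,v8,v9) [-++] → (1.47435, 1.1883, -0.371327)–(1.97078, 1.1883, -0.5326)  len=0.5220
  (v4,v9,v0) [-+-] → (1.97078, 1.1883, -0.5326)–(2.12648, 1.1883, -0.318322)  len=0.2649
  (v0,v9,v5) [-++] → (2.12648, 1.1883, -0.318322)–(2.35774, 1.1883, 0)  len=0.3935
  (v11,v15,v16) [++-] → (-2.46747, 1.1883, 0.263286)–(-2.18474, 1.1883, 0.5326)  len=0.3905
  (v11,v16,v12) [+-+] → (-2.18474, 1.1883, 0.5326)–(-2.0844, 1.1883, 0.510041)  len=0.1028
  (v12,v16,v17) [+--] → (-2.0844, 1.1883, 0.510041)–(-1.27997, 1.1883, 0.3292)  len=0.8245
  (v12,v17,v13) [+-+] → (-1.27997, 1.1883, 0.3292)–(-1.27997, 1.1883, 0.102835)  len=0.2264
  (v13,v17,v18) [+--] → (-1.27997, 1.1883, 0.102835)–(-1.27997, 1.1883, -0.3292)  len=0.4320
  (v13,v18,v14) [+-+] → (-1.27997, 1.1883, -0.3292)–(-1.47577, 1.1883, -0.373223)  len=0.2007
  (v14,v18,v19) [+--] → (-1.47577, 1.1883, -0.373223)–(-2.18474, 1.1883, -0.5326)  len=0.7267
  (v14,v19,v10) [+-+] → (-2.18474, 1.1883, -0.5326)–(-2.21182, 1.1883, -0.506807)  len=0.0374
  (v10,v19,v15) [+-+] → (-2.21182, 1.1883, -0.506807)–(-2.46747, 1.1883, -0.263286)  len=0.3531
  (v15,v20,v16) [+--] → (-2.6398, 1.1883, 0)–(-2.46747, 1.1883, 0.263286)  len=0.3147
  (v19,v24,v15) [--+] → (-2.62762, 1.1883, -0.0186153)–(-2.46747, 1.1883, -0.263286)  len=0.2924
  (v15,v24,v20) [+--] → (-2.62762, 1.1883, -0.0186153)–(-2.6398, 1.1883, 0)  len=0.0222

Chained into 2 loop(s):
  loop 1: 10 segments, perimeter = 3.2917
  loop 2: 12 segments, perimeter = 3.9234
Total perimeter = 7.215

loops=2 perimeter=7.215


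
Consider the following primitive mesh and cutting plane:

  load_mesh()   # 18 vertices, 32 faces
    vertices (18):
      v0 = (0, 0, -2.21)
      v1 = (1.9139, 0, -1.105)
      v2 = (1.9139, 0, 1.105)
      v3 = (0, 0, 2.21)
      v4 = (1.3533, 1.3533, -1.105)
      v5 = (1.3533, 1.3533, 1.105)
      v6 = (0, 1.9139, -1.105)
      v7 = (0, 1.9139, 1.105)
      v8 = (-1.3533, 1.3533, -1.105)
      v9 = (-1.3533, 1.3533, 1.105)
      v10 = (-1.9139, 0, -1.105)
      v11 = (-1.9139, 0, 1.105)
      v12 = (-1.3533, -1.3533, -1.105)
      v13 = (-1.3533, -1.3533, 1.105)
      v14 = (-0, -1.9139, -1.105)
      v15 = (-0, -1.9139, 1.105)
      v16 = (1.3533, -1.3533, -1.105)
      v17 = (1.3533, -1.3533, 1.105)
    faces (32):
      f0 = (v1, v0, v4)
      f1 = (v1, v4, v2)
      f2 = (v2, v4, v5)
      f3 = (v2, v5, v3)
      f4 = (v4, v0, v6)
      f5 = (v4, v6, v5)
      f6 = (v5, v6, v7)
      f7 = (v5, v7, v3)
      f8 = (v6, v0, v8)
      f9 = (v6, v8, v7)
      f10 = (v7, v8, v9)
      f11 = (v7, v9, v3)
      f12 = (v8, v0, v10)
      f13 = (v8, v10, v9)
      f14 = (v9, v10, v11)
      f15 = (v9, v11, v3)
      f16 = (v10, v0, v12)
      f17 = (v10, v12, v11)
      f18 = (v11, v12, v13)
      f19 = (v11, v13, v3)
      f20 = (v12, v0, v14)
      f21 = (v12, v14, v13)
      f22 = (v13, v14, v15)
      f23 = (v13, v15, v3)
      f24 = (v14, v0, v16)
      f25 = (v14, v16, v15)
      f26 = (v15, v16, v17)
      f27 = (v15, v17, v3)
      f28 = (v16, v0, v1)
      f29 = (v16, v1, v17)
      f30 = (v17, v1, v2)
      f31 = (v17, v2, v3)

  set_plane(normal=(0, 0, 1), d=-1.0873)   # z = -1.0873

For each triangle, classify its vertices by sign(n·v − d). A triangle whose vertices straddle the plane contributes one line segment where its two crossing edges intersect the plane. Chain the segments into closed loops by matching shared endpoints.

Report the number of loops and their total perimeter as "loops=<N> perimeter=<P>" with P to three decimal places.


loops=1 perimeter=11.719

Straddling triangles (16 of 32):
  (v1,v4,v2) [--+] → (1.35779, 1.34246, -1.0873)–(1.9139, 0, -1.0873)  len=1.4531
  (v2,v4,v5) [+-+] → (1.35779, 1.34246, -1.0873)–(1.3533, 1.3533, -1.0873)  len=0.0117
  (v4,v6,v5) [--+] → (0.0108386, 1.90941, -1.0873)–(1.3533, 1.3533, -1.0873)  len=1.4531
  (v5,v6,v7) [+-+] → (0.0108386, 1.90941, -1.0873)–(0, 1.9139, -1.0873)  len=0.0117
  (v6,v8,v7) [--+] → (-1.34246, 1.35779, -1.0873)–(0, 1.9139, -1.0873)  len=1.4531
  (v7,v8,v9) [+-+] → (-1.34246, 1.35779, -1.0873)–(-1.3533, 1.3533, -1.0873)  len=0.0117
  (v8,v10,v9) [--+] → (-1.90941, 0.0108386, -1.0873)–(-1.3533, 1.3533, -1.0873)  len=1.4531
  (v9,v10,v11) [+-+] → (-1.90941, 0.0108386, -1.0873)–(-1.9139, 0, -1.0873)  len=0.0117
  (v10,v12,v11) [--+] → (-1.35779, -1.34246, -1.0873)–(-1.9139, 0, -1.0873)  len=1.4531
  (v11,v12,v13) [+-+] → (-1.35779, -1.34246, -1.0873)–(-1.3533, -1.3533, -1.0873)  len=0.0117
  (v12,v14,v13) [--+] → (-0.0108386, -1.90941, -1.0873)–(-1.3533, -1.3533, -1.0873)  len=1.4531
  (v13,v14,v15) [+-+] → (-0.0108386, -1.90941, -1.0873)–(0, -1.9139, -1.0873)  len=0.0117
  (v14,v16,v15) [--+] → (1.34246, -1.35779, -1.0873)–(0, -1.9139, -1.0873)  len=1.4531
  (v15,v16,v17) [+-+] → (1.34246, -1.35779, -1.0873)–(1.3533, -1.3533, -1.0873)  len=0.0117
  (v16,v1,v17) [--+] → (1.90941, -0.0108386, -1.0873)–(1.3533, -1.3533, -1.0873)  len=1.4531
  (v17,v1,v2) [+-+] → (1.90941, -0.0108386, -1.0873)–(1.9139, 0, -1.0873)  len=0.0117

Chained into 1 loop(s):
  loop 1: 16 segments, perimeter = 11.7185
Total perimeter = 11.719


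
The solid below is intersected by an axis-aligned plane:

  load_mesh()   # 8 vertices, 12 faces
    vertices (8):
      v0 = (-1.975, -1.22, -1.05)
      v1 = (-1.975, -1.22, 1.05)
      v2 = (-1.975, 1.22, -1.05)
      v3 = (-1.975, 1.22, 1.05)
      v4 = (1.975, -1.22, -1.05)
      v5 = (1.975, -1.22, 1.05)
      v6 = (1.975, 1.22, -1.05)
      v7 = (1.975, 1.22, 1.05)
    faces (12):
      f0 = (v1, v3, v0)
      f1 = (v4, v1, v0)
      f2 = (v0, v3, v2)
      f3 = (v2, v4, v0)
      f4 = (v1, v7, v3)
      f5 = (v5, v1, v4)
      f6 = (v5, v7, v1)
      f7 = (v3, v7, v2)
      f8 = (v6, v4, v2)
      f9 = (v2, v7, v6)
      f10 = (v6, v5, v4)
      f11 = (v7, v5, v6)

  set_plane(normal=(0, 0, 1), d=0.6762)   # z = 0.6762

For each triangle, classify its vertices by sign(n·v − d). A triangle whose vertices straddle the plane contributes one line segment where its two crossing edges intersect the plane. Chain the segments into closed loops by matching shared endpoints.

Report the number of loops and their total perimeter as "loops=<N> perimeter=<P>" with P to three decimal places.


Straddling triangles (8 of 12):
  (v1,v3,v0) [++-] → (-1.975, 0.78568, 0.6762)–(-1.975, -1.22, 0.6762)  len=2.0057
  (v4,v1,v0) [-+-] → (-1.2719, -1.22, 0.6762)–(-1.975, -1.22, 0.6762)  len=0.7031
  (v0,v3,v2) [-+-] → (-1.975, 0.78568, 0.6762)–(-1.975, 1.22, 0.6762)  len=0.4343
  (v5,v1,v4) [++-] → (-1.2719, -1.22, 0.6762)–(1.975, -1.22, 0.6762)  len=3.2469
  (v3,v7,v2) [++-] → (1.2719, 1.22, 0.6762)–(-1.975, 1.22, 0.6762)  len=3.2469
  (v2,v7,v6) [-+-] → (1.2719, 1.22, 0.6762)–(1.975, 1.22, 0.6762)  len=0.7031
  (v6,v5,v4) [-+-] → (1.975, -0.78568, 0.6762)–(1.975, -1.22, 0.6762)  len=0.4343
  (v7,v5,v6) [++-] → (1.975, -0.78568, 0.6762)–(1.975, 1.22, 0.6762)  len=2.0057

Chained into 1 loop(s):
  loop 1: 8 segments, perimeter = 12.7800
Total perimeter = 12.780

loops=1 perimeter=12.780


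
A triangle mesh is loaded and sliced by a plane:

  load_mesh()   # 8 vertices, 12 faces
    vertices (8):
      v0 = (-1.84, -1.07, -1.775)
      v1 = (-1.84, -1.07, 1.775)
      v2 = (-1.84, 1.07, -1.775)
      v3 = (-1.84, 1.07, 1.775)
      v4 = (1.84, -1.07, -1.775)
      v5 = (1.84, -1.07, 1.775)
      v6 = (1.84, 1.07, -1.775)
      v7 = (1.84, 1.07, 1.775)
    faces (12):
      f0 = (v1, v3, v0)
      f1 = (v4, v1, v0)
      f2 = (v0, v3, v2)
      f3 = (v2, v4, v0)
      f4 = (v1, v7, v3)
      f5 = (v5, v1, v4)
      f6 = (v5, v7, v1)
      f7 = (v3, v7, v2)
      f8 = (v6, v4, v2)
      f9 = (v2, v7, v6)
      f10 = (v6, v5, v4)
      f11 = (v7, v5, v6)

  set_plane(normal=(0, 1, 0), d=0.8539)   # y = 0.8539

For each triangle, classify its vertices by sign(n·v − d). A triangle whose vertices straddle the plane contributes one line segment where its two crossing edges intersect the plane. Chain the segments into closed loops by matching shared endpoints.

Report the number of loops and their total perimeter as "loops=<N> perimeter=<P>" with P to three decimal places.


loops=1 perimeter=14.460

Straddling triangles (8 of 12):
  (v1,v3,v0) [-+-] → (-1.84, 0.8539, 1.775)–(-1.84, 0.8539, 1.41652)  len=0.3585
  (v0,v3,v2) [-++] → (-1.84, 0.8539, 1.41652)–(-1.84, 0.8539, -1.775)  len=3.1915
  (v2,v4,v0) [+--] → (-1.46839, 0.8539, -1.775)–(-1.84, 0.8539, -1.775)  len=0.3716
  (v1,v7,v3) [-++] → (1.46839, 0.8539, 1.775)–(-1.84, 0.8539, 1.775)  len=3.3084
  (v5,v7,v1) [-+-] → (1.84, 0.8539, 1.775)–(1.46839, 0.8539, 1.775)  len=0.3716
  (v6,v4,v2) [+-+] → (1.84, 0.8539, -1.775)–(-1.46839, 0.8539, -1.775)  len=3.3084
  (v6,v5,v4) [+--] → (1.84, 0.8539, -1.41652)–(1.84, 0.8539, -1.775)  len=0.3585
  (v7,v5,v6) [+-+] → (1.84, 0.8539, 1.775)–(1.84, 0.8539, -1.41652)  len=3.1915

Chained into 1 loop(s):
  loop 1: 8 segments, perimeter = 14.4600
Total perimeter = 14.460


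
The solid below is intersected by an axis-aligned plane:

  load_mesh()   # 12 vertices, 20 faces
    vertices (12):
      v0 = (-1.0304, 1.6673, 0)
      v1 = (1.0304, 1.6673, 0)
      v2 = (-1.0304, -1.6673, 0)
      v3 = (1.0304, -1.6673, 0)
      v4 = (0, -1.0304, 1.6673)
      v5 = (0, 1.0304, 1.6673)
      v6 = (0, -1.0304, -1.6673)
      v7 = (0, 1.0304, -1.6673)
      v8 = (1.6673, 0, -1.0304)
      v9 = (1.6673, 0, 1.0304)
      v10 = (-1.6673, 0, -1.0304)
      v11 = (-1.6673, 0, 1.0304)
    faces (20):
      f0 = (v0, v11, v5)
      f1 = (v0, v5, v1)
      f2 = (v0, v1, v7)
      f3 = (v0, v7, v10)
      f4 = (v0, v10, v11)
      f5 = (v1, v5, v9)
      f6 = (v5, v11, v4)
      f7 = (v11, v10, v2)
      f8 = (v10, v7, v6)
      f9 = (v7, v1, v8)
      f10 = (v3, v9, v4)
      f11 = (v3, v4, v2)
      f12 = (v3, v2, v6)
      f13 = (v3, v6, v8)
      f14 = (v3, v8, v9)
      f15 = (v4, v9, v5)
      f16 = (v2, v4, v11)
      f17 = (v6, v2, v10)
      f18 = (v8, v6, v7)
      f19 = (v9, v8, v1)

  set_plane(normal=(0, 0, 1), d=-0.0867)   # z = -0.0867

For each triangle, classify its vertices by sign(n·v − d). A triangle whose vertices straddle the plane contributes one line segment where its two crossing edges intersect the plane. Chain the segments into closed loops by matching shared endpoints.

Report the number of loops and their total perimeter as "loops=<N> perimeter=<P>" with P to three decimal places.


Straddling triangles (10 of 20):
  (v0,v1,v7) [++-] → (0.976819, 1.63418, -0.0867)–(-0.976819, 1.63418, -0.0867)  len=1.9536
  (v0,v7,v10) [+--] → (-0.976819, 1.63418, -0.0867)–(-1.08399, 1.52701, -0.0867)  len=0.1516
  (v0,v10,v11) [+-+] → (-1.08399, 1.52701, -0.0867)–(-1.6673, 0, -0.0867)  len=1.6346
  (v11,v10,v2) [+-+] → (-1.6673, 0, -0.0867)–(-1.08399, -1.52701, -0.0867)  len=1.6346
  (v7,v1,v8) [-+-] → (0.976819, 1.63418, -0.0867)–(1.08399, 1.52701, -0.0867)  len=0.1516
  (v3,v2,v6) [++-] → (-0.976819, -1.63418, -0.0867)–(0.976819, -1.63418, -0.0867)  len=1.9536
  (v3,v6,v8) [+--] → (0.976819, -1.63418, -0.0867)–(1.08399, -1.52701, -0.0867)  len=0.1516
  (v3,v8,v9) [+-+] → (1.08399, -1.52701, -0.0867)–(1.6673, 0, -0.0867)  len=1.6346
  (v6,v2,v10) [-+-] → (-0.976819, -1.63418, -0.0867)–(-1.08399, -1.52701, -0.0867)  len=0.1516
  (v9,v8,v1) [+-+] → (1.6673, 0, -0.0867)–(1.08399, 1.52701, -0.0867)  len=1.6346

Chained into 1 loop(s):
  loop 1: 10 segments, perimeter = 11.0520
Total perimeter = 11.052

loops=1 perimeter=11.052


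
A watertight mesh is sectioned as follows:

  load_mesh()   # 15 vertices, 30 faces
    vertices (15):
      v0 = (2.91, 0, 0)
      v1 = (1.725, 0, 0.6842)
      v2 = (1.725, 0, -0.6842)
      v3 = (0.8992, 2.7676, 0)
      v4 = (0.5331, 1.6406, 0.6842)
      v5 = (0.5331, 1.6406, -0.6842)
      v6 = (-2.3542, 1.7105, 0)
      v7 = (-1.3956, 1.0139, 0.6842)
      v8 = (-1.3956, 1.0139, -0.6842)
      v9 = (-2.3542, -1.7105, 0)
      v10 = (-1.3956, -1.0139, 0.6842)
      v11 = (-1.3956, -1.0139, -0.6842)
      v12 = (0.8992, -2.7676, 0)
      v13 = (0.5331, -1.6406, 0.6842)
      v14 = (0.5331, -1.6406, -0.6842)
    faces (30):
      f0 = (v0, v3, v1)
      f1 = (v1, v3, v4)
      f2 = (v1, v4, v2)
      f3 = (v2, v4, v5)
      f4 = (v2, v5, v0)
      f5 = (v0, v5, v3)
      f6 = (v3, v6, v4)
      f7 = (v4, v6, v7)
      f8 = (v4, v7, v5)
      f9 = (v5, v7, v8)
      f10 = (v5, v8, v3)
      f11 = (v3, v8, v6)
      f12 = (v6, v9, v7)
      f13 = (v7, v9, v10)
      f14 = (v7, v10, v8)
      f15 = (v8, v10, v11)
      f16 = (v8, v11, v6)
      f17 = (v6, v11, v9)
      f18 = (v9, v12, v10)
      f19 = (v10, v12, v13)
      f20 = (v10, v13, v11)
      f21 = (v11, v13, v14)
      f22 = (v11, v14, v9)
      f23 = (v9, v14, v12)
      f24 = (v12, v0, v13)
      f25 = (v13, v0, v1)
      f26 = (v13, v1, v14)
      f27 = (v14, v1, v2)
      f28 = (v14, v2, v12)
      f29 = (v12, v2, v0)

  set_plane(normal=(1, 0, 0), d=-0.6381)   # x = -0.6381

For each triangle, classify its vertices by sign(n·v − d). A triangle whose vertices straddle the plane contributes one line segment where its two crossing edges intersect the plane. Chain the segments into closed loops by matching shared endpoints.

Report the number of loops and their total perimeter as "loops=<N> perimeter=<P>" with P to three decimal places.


Straddling triangles (12 of 30):
  (v3,v6,v4) [+-+] → (-0.6381, 2.2681, 0)–(-0.6381, 1.66895, 0.406662)  len=0.7241
  (v4,v6,v7) [+--] → (-0.6381, 1.66895, 0.406662)–(-0.6381, 1.26004, 0.6842)  len=0.4942
  (v4,v7,v5) [+-+] → (-0.6381, 1.26004, 0.6842)–(-0.6381, 1.26004, 0.146759)  len=0.5374
  (v5,v7,v8) [+--] → (-0.6381, 1.26004, 0.146759)–(-0.6381, 1.26004, -0.6842)  len=0.8310
  (v5,v8,v3) [+-+] → (-0.6381, 1.26004, -0.6842)–(-0.6381, 1.59279, -0.45835)  len=0.4022
  (v3,v8,v6) [+--] → (-0.6381, 1.59279, -0.45835)–(-0.6381, 2.2681, 0)  len=0.8162
  (v9,v12,v10) [-+-] → (-0.6381, -2.2681, 0)–(-0.6381, -1.59279, 0.45835)  len=0.8162
  (v10,v12,v13) [-++] → (-0.6381, -1.59279, 0.45835)–(-0.6381, -1.26004, 0.6842)  len=0.4022
  (v10,v13,v11) [-+-] → (-0.6381, -1.26004, 0.6842)–(-0.6381, -1.26004, -0.146759)  len=0.8310
  (v11,v13,v14) [-++] → (-0.6381, -1.26004, -0.146759)–(-0.6381, -1.26004, -0.6842)  len=0.5374
  (v11,v14,v9) [-+-] → (-0.6381, -1.26004, -0.6842)–(-0.6381, -1.66895, -0.406662)  len=0.4942
  (v9,v14,v12) [-++] → (-0.6381, -1.66895, -0.406662)–(-0.6381, -2.2681, 0)  len=0.7241

Chained into 2 loop(s):
  loop 1: 6 segments, perimeter = 3.8050
  loop 2: 6 segments, perimeter = 3.8050
Total perimeter = 7.610

loops=2 perimeter=7.610


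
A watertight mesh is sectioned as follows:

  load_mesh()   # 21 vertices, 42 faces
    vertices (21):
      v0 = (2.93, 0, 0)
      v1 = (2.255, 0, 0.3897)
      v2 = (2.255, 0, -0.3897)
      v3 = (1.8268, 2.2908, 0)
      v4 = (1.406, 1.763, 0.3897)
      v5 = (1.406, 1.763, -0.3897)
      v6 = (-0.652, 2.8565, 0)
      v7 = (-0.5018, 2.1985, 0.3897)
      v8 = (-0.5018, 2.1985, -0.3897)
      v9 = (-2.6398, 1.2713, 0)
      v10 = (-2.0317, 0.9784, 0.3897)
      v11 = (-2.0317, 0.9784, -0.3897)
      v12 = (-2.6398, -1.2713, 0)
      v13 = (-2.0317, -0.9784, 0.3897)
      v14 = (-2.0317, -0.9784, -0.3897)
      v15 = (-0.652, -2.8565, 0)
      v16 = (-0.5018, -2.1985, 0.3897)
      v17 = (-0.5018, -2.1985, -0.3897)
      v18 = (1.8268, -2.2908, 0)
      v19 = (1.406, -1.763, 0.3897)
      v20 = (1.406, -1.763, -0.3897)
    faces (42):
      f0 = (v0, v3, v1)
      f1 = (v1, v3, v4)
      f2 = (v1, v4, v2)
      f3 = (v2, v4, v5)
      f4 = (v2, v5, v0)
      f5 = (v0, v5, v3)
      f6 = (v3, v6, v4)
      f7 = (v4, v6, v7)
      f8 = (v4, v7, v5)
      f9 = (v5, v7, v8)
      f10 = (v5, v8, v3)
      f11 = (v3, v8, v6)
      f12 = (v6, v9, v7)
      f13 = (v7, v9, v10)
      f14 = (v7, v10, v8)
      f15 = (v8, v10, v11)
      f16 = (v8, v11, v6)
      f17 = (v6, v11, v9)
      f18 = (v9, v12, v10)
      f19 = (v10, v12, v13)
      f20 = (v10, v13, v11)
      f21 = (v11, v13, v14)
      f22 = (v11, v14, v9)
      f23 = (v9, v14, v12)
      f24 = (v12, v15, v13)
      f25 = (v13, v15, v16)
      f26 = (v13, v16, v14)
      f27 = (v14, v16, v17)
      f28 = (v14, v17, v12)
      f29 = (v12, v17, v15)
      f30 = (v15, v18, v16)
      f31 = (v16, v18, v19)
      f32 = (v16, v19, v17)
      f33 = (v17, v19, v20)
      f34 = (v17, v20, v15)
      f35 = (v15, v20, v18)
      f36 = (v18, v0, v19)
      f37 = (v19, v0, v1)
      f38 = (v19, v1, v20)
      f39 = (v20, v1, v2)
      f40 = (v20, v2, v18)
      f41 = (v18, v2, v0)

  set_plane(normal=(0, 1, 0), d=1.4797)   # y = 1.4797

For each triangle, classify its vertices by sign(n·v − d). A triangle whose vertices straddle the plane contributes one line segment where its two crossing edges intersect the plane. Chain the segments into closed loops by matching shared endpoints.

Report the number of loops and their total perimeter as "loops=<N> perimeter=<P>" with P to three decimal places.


loops=2 perimeter=5.218

Straddling triangles (12 of 42):
  (v0,v3,v1) [-+-] → (2.21741, 1.4797, 0)–(1.97841, 1.4797, 0.13798)  len=0.2760
  (v1,v3,v4) [-++] → (1.97841, 1.4797, 0.13798)–(1.54243, 1.4797, 0.3897)  len=0.5034
  (v1,v4,v2) [-+-] → (1.54243, 1.4797, 0.3897)–(1.54243, 1.4797, 0.264457)  len=0.1252
  (v2,v4,v5) [-++] → (1.54243, 1.4797, 0.264457)–(1.54243, 1.4797, -0.3897)  len=0.6542
  (v2,v5,v0) [-+-] → (1.54243, 1.4797, -0.3897)–(1.65089, 1.4797, -0.327078)  len=0.1252
  (v0,v5,v3) [-++] → (1.65089, 1.4797, -0.327078)–(2.21741, 1.4797, 0)  len=0.6542
  (v6,v9,v7) [+-+] → (-2.37847, 1.4797, 0)–(-2.15926, 1.4797, 0.08759)  len=0.2361
  (v7,v9,v10) [+--] → (-2.15926, 1.4797, 0.08759)–(-1.40311, 1.4797, 0.3897)  len=0.8143
  (v7,v10,v8) [+-+] → (-1.40311, 1.4797, 0.3897)–(-1.40311, 1.4797, 0.0694695)  len=0.3202
  (v8,v10,v11) [+--] → (-1.40311, 1.4797, 0.0694695)–(-1.40311, 1.4797, -0.3897)  len=0.4592
  (v8,v11,v6) [+-+] → (-1.40311, 1.4797, -0.3897)–(-1.66343, 1.4797, -0.285682)  len=0.2803
  (v6,v11,v9) [+--] → (-1.66343, 1.4797, -0.285682)–(-2.37847, 1.4797, 0)  len=0.7700

Chained into 2 loop(s):
  loop 1: 6 segments, perimeter = 2.3382
  loop 2: 6 segments, perimeter = 2.8801
Total perimeter = 5.218


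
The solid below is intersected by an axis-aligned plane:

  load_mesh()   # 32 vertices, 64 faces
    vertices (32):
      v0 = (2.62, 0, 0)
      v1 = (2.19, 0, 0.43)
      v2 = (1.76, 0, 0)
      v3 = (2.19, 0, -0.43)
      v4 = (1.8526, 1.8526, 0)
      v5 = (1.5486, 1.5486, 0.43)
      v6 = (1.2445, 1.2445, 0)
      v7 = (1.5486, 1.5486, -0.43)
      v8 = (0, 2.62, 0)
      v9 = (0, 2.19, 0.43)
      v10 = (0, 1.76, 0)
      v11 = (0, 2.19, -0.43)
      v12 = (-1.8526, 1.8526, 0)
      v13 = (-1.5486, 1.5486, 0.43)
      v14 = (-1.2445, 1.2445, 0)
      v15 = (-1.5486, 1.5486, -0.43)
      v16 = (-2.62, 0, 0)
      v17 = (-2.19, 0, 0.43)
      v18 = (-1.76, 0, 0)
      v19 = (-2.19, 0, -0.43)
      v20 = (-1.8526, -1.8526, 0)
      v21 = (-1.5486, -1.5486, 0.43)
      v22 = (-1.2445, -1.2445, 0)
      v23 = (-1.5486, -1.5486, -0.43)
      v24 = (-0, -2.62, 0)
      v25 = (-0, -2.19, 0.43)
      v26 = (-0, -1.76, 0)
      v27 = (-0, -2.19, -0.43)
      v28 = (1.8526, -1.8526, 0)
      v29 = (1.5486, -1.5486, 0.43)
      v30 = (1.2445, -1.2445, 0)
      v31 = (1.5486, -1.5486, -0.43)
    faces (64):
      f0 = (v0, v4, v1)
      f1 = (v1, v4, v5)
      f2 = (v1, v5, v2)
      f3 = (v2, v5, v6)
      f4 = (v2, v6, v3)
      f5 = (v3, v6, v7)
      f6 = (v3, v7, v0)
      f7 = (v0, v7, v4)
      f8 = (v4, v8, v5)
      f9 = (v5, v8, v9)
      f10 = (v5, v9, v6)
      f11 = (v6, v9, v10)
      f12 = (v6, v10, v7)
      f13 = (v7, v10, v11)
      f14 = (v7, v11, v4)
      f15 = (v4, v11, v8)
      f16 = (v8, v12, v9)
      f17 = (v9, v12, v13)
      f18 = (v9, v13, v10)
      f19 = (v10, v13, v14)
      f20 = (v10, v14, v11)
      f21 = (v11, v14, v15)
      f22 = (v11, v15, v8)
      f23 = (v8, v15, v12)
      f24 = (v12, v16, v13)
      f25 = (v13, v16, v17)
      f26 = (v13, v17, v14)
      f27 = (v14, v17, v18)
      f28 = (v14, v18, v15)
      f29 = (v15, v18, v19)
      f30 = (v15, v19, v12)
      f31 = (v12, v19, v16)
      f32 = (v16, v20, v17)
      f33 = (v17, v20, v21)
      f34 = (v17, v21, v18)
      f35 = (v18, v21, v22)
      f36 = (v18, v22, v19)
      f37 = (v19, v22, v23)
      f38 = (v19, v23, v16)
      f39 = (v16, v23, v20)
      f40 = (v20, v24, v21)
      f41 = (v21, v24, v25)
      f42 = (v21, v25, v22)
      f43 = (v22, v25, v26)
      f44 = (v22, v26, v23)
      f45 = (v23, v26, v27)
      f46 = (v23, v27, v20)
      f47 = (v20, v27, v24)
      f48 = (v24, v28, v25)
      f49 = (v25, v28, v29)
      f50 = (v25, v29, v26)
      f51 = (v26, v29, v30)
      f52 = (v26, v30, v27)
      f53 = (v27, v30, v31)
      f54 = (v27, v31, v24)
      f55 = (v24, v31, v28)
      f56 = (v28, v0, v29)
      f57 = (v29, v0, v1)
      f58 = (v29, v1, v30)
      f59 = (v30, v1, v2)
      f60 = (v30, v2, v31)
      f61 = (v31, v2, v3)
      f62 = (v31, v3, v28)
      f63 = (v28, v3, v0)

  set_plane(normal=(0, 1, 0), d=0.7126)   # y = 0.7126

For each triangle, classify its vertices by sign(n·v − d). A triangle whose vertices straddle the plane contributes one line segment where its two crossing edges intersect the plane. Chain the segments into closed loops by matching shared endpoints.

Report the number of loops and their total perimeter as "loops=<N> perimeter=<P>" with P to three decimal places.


Straddling triangles (16 of 64):
  (v0,v4,v1) [-+-] → (2.32482, 0.7126, 0)–(2.06022, 0.7126, 0.264601)  len=0.3742
  (v1,v4,v5) [-++] → (2.06022, 0.7126, 0.264601)–(1.89485, 0.7126, 0.43)  len=0.2339
  (v1,v5,v2) [-+-] → (1.89485, 0.7126, 0.43)–(1.66272, 0.7126, 0.197868)  len=0.3283
  (v2,v5,v6) [-++] → (1.66272, 0.7126, 0.197868)–(1.46482, 0.7126, 0)  len=0.2798
  (v2,v6,v3) [-+-] → (1.46482, 0.7126, 0)–(1.64861, 0.7126, -0.183782)  len=0.2599
  (v3,v6,v7) [-++] → (1.64861, 0.7126, -0.183782)–(1.89485, 0.7126, -0.43)  len=0.3482
  (v3,v7,v0) [-+-] → (1.89485, 0.7126, -0.43)–(2.12699, 0.7126, -0.197868)  len=0.3283
  (v0,v7,v4) [-++] → (2.12699, 0.7126, -0.197868)–(2.32482, 0.7126, 0)  len=0.2798
  (v12,v16,v13) [+-+] → (-2.32482, 0.7126, 0)–(-2.12699, 0.7126, 0.197868)  len=0.2798
  (v13,v16,v17) [+--] → (-2.12699, 0.7126, 0.197868)–(-1.89485, 0.7126, 0.43)  len=0.3283
  (v13,v17,v14) [+-+] → (-1.89485, 0.7126, 0.43)–(-1.64861, 0.7126, 0.183782)  len=0.3482
  (v14,v17,v18) [+--] → (-1.64861, 0.7126, 0.183782)–(-1.46482, 0.7126, 0)  len=0.2599
  (v14,v18,v15) [+-+] → (-1.46482, 0.7126, 0)–(-1.66272, 0.7126, -0.197868)  len=0.2798
  (v15,v18,v19) [+--] → (-1.66272, 0.7126, -0.197868)–(-1.89485, 0.7126, -0.43)  len=0.3283
  (v15,v19,v12) [+-+] → (-1.89485, 0.7126, -0.43)–(-2.06022, 0.7126, -0.264601)  len=0.2339
  (v12,v19,v16) [+--] → (-2.06022, 0.7126, -0.264601)–(-2.32482, 0.7126, 0)  len=0.3742

Chained into 2 loop(s):
  loop 1: 8 segments, perimeter = 2.4324
  loop 2: 8 segments, perimeter = 2.4324
Total perimeter = 4.865

loops=2 perimeter=4.865
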